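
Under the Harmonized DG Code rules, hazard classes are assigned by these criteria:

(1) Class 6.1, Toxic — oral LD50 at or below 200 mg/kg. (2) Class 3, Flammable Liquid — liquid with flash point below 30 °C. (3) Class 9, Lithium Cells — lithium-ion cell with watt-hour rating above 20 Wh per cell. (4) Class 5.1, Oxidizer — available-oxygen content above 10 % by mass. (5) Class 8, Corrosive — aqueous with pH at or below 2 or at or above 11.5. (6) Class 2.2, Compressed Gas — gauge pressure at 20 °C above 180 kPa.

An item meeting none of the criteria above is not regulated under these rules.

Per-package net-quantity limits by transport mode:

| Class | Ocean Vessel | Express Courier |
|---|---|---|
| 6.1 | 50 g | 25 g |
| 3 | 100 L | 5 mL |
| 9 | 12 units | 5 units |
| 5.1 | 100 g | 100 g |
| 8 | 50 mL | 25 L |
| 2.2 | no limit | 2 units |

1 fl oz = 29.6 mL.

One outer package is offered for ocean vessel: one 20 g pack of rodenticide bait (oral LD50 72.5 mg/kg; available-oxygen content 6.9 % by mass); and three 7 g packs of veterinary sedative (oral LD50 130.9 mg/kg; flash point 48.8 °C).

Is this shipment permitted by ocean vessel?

Yes

The rodenticide bait has oral LD50 72.5 mg/kg, which is ≤ 200 mg/kg, so it is Class 6.1 (Toxic).
With oral LD50 130.9 mg/kg (≤ 200 mg/kg), the veterinary sedative falls in Class 6.1.
Class 6.1 net quantity: 20 g + (three 7 g packs = 21 g) = 41 g.
41 g is within the ocean vessel limit of 50 g for Class 6.1.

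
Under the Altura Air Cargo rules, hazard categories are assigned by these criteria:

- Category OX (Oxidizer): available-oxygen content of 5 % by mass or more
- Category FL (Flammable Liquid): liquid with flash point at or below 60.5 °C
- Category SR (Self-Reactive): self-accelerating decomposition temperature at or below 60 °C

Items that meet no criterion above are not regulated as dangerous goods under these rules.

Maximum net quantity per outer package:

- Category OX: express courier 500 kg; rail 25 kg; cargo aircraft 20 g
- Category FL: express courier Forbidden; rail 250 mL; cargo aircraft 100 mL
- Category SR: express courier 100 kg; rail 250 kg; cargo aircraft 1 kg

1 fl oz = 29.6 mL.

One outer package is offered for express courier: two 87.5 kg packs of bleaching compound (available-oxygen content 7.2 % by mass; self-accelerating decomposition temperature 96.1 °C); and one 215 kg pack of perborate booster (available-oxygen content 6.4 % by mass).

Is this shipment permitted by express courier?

With available-oxygen content 7.2 % by mass (≥ 5 % by mass), the bleaching compound falls in Category OX.
Available-oxygen content 6.4 % by mass meets the Category OX criterion (Oxidizer), so the perborate booster is Category OX.
Total Category OX: (two 87.5 kg packs = 175 kg) + 215 kg = 390 kg.
390 kg is within the express courier limit of 500 kg for Category OX.

Yes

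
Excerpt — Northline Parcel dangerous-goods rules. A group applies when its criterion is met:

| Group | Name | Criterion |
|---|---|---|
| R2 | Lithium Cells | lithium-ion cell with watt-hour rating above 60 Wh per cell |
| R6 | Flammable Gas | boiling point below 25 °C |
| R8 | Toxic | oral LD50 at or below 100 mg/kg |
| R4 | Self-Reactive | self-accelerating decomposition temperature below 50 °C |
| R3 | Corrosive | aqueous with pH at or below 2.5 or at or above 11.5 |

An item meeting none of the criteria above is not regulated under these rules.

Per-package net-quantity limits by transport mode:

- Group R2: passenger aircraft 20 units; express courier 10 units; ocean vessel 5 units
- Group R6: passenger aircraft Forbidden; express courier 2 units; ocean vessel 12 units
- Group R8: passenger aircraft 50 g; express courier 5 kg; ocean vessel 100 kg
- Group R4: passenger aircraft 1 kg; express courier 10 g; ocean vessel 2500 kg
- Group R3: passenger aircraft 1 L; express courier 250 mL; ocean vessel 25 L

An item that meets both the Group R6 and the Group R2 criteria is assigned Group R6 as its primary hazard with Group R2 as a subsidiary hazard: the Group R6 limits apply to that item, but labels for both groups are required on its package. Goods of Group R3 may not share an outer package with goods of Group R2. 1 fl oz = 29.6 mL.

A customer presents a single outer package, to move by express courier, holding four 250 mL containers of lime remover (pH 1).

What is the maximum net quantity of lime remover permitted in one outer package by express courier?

250 mL

The lime remover has pH 1, which is ≤ 2.5, so it is Group R3 (Corrosive).
The express courier limit for Group R3 is 250 mL.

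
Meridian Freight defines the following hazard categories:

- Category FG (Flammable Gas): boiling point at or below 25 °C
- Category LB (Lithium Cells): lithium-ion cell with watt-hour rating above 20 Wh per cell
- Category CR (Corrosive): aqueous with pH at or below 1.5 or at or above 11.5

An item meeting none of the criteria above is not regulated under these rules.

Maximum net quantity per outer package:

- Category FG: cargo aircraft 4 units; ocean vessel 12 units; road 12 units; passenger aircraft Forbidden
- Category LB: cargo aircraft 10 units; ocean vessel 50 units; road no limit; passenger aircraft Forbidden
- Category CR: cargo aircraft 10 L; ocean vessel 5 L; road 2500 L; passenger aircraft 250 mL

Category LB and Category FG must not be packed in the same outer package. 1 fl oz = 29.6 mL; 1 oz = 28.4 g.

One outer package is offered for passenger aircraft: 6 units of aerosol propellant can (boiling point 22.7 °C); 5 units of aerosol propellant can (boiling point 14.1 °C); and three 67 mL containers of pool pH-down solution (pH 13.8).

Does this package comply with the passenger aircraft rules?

No

Aerosol propellant can: boiling point 22.7 °C ≤ 25 °C → Category FG (Flammable Gas).
With boiling point 14.1 °C (≤ 25 °C), the aerosol propellant can falls in Category FG.
pH 13.8 meets the Category CR criterion (Corrosive), so the pool pH-down solution is Category CR.
Category CR quantity: three 67 mL containers = 201 mL.
That is within the Category CR passenger aircraft limit of 250 mL.
Total Category FG: 6 units + 5 units = 11 units.
By passenger aircraft, Category FG is Forbidden regardless of quantity.
The segregation rule (Category LB with Category FG) does not apply to Category CR with Category FG.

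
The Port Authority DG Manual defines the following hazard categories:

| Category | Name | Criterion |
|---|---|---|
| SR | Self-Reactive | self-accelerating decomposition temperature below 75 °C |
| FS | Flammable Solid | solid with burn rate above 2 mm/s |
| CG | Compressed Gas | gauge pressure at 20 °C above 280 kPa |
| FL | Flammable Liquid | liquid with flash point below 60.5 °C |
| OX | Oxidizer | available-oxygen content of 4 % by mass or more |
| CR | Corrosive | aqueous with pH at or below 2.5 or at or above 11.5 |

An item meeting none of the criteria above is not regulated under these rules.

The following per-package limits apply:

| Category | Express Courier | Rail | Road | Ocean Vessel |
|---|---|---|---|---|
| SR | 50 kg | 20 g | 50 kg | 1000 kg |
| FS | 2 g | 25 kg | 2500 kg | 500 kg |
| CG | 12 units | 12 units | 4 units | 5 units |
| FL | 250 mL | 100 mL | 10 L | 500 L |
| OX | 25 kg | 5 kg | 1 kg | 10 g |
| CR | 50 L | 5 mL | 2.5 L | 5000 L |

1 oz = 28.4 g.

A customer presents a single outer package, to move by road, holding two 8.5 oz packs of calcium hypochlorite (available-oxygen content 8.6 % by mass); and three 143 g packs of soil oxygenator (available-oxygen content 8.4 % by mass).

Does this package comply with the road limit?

Yes

The calcium hypochlorite has available-oxygen content 8.6 % by mass, which is ≥ 4 % by mass, so it is Category OX (Oxidizer).
Soil oxygenator: available-oxygen content 8.4 % by mass ≥ 4 % by mass → Category OX (Oxidizer).
Category OX net quantity: (two 8.5 oz packs = 482.8 g) + (three 143 g packs = 429 g) = 911.8 g.
911.8 g ≤ 1 kg (road limit, Category OX) — within limit.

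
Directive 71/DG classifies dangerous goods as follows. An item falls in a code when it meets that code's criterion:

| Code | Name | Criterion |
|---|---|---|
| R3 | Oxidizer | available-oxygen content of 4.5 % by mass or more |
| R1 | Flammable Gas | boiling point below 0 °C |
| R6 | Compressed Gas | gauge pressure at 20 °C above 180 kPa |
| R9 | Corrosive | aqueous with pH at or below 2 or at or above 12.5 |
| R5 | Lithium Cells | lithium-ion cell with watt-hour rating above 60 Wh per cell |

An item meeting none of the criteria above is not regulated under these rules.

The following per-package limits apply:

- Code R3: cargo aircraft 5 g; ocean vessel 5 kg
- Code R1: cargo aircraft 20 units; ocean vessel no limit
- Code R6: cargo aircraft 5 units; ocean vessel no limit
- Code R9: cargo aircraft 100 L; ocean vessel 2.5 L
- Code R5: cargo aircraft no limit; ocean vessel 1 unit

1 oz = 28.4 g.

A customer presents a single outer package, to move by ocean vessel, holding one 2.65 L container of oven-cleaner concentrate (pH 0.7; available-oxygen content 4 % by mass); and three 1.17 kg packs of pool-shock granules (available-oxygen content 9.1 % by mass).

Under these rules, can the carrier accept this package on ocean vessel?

No

Oven-cleaner concentrate: pH 0.7 ≤ 2 → Code R9 (Corrosive).
Available-oxygen content 9.1 % by mass meets the Code R3 criterion (Oxidizer), so the pool-shock granules are Code R3.
Code R9 quantity: 2.65 L.
That exceeds the Code R9 ocean vessel limit of 2.5 L.
Code R3 quantity: three 1.17 kg packs = 3.51 kg.
3.51 kg is within the ocean vessel limit of 5 kg for Code R3.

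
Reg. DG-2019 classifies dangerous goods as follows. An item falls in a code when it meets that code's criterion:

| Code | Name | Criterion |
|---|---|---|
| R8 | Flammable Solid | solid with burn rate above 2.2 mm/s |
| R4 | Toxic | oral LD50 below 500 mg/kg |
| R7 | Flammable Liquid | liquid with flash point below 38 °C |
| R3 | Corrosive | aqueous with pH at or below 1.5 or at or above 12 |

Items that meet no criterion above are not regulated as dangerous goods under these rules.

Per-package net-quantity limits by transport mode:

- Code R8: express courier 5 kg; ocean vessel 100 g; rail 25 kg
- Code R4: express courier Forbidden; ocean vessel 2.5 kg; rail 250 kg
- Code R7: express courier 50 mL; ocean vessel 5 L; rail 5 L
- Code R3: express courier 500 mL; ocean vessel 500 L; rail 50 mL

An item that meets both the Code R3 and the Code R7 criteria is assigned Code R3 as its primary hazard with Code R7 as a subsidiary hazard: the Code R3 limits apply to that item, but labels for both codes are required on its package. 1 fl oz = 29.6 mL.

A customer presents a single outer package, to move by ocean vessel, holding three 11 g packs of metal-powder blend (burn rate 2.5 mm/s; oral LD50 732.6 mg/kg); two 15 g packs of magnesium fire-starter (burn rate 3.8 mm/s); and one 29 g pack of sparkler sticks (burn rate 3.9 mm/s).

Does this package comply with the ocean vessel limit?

Yes

Burn rate 2.5 mm/s meets the Code R8 criterion (Flammable Solid), so the metal-powder blend is Code R8.
With burn rate 3.8 mm/s (> 2.2 mm/s), the magnesium fire-starter falls in Code R8.
The sparkler sticks have burn rate 3.9 mm/s, which is > 2.2 mm/s, so they are Code R8 (Flammable Solid).
Total Code R8: (three 11 g packs = 33 g) + (two 15 g packs = 30 g) + 29 g = 92 g.
92 g is within the ocean vessel limit of 100 g for Code R8.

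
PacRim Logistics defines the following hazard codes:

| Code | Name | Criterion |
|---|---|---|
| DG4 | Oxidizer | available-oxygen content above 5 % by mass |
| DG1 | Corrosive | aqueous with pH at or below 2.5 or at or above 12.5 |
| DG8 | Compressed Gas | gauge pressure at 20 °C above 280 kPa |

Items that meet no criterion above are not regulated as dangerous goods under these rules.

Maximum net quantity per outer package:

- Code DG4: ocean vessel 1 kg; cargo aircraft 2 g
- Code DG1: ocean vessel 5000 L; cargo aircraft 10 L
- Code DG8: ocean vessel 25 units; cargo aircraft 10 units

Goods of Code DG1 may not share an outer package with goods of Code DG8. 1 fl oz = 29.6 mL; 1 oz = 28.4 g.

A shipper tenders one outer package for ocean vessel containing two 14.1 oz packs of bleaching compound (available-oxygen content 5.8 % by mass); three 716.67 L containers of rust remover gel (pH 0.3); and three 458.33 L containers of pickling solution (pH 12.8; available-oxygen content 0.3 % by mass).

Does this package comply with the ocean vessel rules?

The bleaching compound has available-oxygen content 5.8 % by mass, which is > 5 % by mass, so it is Code DG4 (Oxidizer).
pH 0.3 meets the Code DG1 criterion (Corrosive), so the rust remover gel is Code DG1.
Pickling solution: pH 12.8 ≥ 12.5 → Code DG1 (Corrosive).
Code DG1 net quantity: (three 716.67 L containers = 2150.01 L) + (three 458.33 L containers = 1374.99 L) = 3525 L.
3525 L is within the ocean vessel limit of 5000 L for Code DG1.
Code DG4 quantity: two 14.1 oz packs = 800.88 g.
800.88 g is within the ocean vessel limit of 1 kg for Code DG4.
The segregation rule (Code DG1 with Code DG8) does not apply to Code DG1 with Code DG4.
Every hazard code is within its ocean vessel limit and no segregation rule is violated.

Yes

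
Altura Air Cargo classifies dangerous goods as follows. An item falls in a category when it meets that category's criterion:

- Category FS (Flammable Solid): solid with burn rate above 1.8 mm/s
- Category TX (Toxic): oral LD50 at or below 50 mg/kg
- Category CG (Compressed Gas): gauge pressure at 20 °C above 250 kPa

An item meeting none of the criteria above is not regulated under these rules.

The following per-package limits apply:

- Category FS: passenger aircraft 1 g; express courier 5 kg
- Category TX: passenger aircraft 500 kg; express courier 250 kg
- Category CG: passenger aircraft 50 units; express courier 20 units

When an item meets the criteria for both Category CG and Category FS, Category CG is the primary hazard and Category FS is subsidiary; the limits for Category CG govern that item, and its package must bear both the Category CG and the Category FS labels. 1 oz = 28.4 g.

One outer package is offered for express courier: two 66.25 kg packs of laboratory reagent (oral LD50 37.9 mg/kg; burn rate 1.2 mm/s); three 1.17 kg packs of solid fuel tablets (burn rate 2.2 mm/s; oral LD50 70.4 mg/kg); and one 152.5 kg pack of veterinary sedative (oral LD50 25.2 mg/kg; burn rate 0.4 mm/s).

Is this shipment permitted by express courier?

With oral LD50 37.9 mg/kg (≤ 50 mg/kg), the laboratory reagent falls in Category TX.
Solid fuel tablets: burn rate 2.2 mm/s > 1.8 mm/s → Category FS (Flammable Solid).
With oral LD50 25.2 mg/kg (≤ 50 mg/kg), the veterinary sedative falls in Category TX.
Category TX net quantity: (two 66.25 kg packs = 132.5 kg) + 152.5 kg = 285 kg.
That exceeds the Category TX express courier limit of 250 kg.
Category FS quantity: three 1.17 kg packs = 3.51 kg.
3.51 kg ≤ 5 kg (express courier limit, Category FS) — within limit.

No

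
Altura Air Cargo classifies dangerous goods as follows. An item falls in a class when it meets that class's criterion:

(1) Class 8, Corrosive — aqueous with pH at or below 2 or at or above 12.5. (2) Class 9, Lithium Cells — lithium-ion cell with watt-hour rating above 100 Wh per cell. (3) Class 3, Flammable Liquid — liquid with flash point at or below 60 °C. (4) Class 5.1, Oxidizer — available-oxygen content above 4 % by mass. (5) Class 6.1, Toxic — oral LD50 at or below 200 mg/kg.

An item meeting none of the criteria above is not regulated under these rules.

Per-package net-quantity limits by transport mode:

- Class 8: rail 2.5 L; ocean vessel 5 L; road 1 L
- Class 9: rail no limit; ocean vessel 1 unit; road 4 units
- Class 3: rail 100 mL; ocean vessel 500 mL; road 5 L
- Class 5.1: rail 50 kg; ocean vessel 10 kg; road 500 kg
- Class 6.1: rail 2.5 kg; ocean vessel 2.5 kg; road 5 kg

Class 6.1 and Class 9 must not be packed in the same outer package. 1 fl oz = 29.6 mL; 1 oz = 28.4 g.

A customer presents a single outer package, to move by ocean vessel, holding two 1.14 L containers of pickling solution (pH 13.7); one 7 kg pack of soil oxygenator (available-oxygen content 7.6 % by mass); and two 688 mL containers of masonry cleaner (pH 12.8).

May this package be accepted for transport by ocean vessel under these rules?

Yes

Pickling solution: pH 13.7 ≥ 12.5 → Class 8 (Corrosive).
Soil oxygenator: available-oxygen content 7.6 % by mass > 4 % by mass → Class 5.1 (Oxidizer).
The masonry cleaner has pH 12.8, which is ≥ 12.5, so it is Class 8 (Corrosive).
Class 8 net quantity: (two 1.14 L containers = 2.28 L) + (two 688 mL containers = 1.376 L) = 3.656 L.
3.656 L ≤ 5 L (ocean vessel limit, Class 8) — within limit.
Class 5.1 quantity: 7 kg.
7 kg is within the ocean vessel limit of 10 kg for Class 5.1.
The segregation rule (Class 6.1 with Class 9) does not apply to Class 8 with Class 5.1.
Every hazard class is within its ocean vessel limit and no segregation rule is violated.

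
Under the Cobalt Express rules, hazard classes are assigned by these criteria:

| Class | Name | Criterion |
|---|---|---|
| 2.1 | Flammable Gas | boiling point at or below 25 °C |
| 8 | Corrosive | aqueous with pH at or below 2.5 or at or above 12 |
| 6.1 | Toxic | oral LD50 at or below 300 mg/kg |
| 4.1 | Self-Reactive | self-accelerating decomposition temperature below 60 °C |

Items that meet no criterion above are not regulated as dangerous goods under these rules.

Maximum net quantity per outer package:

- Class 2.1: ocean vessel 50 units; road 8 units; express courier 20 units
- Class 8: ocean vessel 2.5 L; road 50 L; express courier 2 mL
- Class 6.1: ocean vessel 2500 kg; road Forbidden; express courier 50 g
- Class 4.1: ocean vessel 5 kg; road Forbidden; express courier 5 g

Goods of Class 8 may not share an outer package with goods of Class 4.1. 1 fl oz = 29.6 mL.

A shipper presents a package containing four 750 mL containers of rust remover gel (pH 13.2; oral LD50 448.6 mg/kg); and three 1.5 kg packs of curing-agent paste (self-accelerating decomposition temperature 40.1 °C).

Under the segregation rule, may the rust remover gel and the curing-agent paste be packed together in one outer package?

No

The rust remover gel has pH 13.2, which is ≥ 12, so it is Class 8 (Corrosive).
Self-accelerating decomposition temperature 40.1 °C meets the Class 4.1 criterion (Self-Reactive), so the curing-agent paste is Class 4.1.
Class 8 and Class 4.1 may not share an outer package.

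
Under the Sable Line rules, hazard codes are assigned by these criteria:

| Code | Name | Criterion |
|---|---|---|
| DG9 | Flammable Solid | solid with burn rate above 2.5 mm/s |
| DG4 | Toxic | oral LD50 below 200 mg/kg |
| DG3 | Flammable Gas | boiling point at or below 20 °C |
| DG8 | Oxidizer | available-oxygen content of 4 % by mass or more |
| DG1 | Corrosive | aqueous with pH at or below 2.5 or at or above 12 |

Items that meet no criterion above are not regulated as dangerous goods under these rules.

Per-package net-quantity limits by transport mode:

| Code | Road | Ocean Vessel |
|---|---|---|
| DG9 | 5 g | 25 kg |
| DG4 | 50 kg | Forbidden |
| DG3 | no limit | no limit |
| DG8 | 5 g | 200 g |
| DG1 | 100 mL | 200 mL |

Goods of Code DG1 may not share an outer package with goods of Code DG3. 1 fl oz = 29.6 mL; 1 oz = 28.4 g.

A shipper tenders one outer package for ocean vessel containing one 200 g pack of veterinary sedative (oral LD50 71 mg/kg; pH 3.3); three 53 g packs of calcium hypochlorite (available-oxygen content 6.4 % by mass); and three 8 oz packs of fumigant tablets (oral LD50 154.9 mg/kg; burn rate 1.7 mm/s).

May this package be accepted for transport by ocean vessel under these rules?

With oral LD50 71 mg/kg (< 200 mg/kg), the veterinary sedative falls in Code DG4.
With available-oxygen content 6.4 % by mass (≥ 4 % by mass), the calcium hypochlorite falls in Code DG8.
The fumigant tablets have oral LD50 154.9 mg/kg, which is < 200 mg/kg, so they are Code DG4 (Toxic).
Code DG8 quantity: three 53 g packs = 159 g.
159 g ≤ 200 g (ocean vessel limit, Code DG8) — within limit.
Code DG4 net quantity: 200 g + (three 8 oz packs = 681.6 g) = 881.6 g.
Code DG4 is Forbidden by ocean vessel.
The segregation rule (Code DG1 with Code DG3) does not apply to Code DG8 with Code DG4.

No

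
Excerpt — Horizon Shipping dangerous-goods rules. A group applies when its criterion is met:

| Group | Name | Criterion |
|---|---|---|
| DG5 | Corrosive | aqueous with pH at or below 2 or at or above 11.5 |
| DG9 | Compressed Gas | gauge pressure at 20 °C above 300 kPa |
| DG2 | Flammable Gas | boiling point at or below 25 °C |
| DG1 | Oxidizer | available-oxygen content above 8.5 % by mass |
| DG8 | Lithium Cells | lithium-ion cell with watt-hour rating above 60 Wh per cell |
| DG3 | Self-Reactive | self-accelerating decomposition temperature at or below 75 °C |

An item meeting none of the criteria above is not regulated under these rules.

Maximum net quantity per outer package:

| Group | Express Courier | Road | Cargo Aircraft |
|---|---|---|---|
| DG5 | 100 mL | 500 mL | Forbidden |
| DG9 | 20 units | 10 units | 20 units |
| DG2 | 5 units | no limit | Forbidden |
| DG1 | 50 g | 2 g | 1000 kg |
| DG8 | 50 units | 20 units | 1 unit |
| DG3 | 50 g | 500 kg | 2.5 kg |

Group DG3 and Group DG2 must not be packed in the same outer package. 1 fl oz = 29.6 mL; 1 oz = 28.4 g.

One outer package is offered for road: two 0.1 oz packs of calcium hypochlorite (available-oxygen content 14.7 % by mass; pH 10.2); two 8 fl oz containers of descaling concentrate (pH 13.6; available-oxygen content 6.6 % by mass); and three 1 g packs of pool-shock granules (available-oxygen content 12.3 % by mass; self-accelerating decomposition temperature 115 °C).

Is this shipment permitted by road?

No

Calcium hypochlorite: available-oxygen content 14.7 % by mass > 8.5 % by mass → Group DG1 (Oxidizer).
Descaling concentrate: pH 13.6 ≥ 11.5 → Group DG5 (Corrosive).
Pool-shock granules: available-oxygen content 12.3 % by mass > 8.5 % by mass → Group DG1 (Oxidizer).
Group DG1 net quantity: (two 0.1 oz packs = 5.68 g) + (three 1 g packs = 3 g) = 8.68 g.
That exceeds the Group DG1 road limit of 2 g.
Group DG5 quantity: two 8 fl oz containers = 473.6 mL.
473.6 mL is within the road limit of 500 mL for Group DG5.
The segregation rule (Group DG3 with Group DG2) does not apply to Group DG1 with Group DG5.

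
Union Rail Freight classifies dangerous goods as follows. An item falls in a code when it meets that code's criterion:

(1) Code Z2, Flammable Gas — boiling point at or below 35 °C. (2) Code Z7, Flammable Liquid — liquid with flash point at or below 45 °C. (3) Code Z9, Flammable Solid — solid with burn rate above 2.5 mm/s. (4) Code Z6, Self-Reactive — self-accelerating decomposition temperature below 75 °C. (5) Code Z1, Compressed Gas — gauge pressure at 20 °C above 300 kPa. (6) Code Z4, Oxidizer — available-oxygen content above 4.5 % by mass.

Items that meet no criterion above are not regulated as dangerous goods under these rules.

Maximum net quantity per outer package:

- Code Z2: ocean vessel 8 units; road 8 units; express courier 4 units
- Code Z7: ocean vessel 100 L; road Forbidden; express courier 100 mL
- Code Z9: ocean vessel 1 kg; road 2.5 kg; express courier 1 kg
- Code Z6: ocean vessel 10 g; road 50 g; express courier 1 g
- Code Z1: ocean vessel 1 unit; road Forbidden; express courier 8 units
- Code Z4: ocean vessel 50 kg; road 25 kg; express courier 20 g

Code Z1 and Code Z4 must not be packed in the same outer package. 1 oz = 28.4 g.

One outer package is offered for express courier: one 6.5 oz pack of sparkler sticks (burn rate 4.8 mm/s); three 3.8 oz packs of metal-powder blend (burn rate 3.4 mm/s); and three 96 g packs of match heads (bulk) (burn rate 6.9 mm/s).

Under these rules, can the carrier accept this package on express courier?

Burn rate 4.8 mm/s meets the Code Z9 criterion (Flammable Solid), so the sparkler sticks are Code Z9.
The metal-powder blend has burn rate 3.4 mm/s, which is > 2.5 mm/s, so it is Code Z9 (Flammable Solid).
Burn rate 6.9 mm/s meets the Code Z9 criterion (Flammable Solid), so the match heads (bulk) are Code Z9.
Total Code Z9: (one 6.5 oz pack = 184.6 g) + (three 3.8 oz packs = 323.76 g) + (three 96 g packs = 288 g) = 796.36 g.
796.36 g is within the express courier limit of 1 kg for Code Z9.

Yes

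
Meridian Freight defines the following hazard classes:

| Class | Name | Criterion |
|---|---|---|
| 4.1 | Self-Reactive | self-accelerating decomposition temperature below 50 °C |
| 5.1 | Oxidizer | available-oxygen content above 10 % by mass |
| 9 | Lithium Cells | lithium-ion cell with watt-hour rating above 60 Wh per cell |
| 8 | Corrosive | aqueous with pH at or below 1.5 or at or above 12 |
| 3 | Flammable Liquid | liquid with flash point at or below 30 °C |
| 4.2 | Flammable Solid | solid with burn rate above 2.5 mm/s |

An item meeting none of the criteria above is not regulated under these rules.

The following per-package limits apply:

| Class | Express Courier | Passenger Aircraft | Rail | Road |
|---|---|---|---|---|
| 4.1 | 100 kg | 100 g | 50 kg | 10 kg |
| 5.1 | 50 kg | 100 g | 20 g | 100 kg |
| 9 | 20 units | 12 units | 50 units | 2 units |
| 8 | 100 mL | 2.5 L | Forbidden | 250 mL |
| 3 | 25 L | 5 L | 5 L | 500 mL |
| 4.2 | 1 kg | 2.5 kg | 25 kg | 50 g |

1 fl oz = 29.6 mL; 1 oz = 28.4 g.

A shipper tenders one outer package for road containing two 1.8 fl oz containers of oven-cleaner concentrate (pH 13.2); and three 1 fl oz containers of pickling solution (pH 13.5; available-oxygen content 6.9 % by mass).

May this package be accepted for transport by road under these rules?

Yes

pH 13.2 meets the Class 8 criterion (Corrosive), so the oven-cleaner concentrate is Class 8.
Pickling solution: pH 13.5 ≥ 12 → Class 8 (Corrosive).
Total Class 8: (two 1.8 fl oz containers = 106.56 mL) + (three 1 fl oz containers = 88.8 mL) = 195.36 mL.
That is within the Class 8 road limit of 250 mL.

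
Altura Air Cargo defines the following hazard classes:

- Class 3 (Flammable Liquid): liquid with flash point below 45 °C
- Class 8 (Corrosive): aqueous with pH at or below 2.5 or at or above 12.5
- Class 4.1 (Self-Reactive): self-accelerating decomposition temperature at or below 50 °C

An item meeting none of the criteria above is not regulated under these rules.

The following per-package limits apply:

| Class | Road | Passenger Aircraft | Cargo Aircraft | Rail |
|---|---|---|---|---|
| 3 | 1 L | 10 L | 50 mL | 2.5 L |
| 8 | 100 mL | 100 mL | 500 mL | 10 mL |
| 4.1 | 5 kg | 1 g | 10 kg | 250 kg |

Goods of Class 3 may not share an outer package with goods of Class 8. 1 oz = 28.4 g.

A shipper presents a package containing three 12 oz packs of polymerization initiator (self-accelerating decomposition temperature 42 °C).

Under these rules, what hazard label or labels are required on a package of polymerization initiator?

The polymerization initiator has self-accelerating decomposition temperature 42 °C, which is ≤ 50 °C, so it is Class 4.1 (Self-Reactive).
Only the Class 4.1 label is required.

Class 4.1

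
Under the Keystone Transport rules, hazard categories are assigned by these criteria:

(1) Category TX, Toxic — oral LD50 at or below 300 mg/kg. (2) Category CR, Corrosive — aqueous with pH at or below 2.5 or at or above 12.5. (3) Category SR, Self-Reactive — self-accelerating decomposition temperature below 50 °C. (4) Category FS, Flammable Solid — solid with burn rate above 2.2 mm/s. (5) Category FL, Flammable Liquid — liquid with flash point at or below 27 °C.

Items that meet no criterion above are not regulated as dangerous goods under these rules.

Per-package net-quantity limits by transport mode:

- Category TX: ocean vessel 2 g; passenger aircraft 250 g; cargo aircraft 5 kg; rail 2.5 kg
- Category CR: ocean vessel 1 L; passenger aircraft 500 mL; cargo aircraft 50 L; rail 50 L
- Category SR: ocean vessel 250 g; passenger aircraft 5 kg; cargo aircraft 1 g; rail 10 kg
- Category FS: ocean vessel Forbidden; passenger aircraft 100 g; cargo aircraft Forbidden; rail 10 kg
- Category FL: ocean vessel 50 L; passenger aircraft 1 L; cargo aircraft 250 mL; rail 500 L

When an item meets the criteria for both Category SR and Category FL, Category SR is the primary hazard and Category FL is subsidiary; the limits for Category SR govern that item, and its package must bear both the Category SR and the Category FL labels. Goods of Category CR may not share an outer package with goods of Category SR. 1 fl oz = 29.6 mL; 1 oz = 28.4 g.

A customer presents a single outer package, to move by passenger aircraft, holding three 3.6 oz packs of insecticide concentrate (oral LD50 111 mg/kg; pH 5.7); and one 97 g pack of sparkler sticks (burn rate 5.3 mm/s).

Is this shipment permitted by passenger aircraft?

No

The insecticide concentrate has oral LD50 111 mg/kg, which is ≤ 300 mg/kg, so it is Category TX (Toxic).
Burn rate 5.3 mm/s meets the Category FS criterion (Flammable Solid), so the sparkler sticks are Category FS.
Category FS quantity: 97 g.
97 g ≤ 100 g (passenger aircraft limit, Category FS) — within limit.
Category TX quantity: three 3.6 oz packs = 306.72 g.
306.72 g exceeds the passenger aircraft limit of 250 g for Category TX.
The segregation rule (Category CR with Category SR) does not apply to Category FS with Category TX.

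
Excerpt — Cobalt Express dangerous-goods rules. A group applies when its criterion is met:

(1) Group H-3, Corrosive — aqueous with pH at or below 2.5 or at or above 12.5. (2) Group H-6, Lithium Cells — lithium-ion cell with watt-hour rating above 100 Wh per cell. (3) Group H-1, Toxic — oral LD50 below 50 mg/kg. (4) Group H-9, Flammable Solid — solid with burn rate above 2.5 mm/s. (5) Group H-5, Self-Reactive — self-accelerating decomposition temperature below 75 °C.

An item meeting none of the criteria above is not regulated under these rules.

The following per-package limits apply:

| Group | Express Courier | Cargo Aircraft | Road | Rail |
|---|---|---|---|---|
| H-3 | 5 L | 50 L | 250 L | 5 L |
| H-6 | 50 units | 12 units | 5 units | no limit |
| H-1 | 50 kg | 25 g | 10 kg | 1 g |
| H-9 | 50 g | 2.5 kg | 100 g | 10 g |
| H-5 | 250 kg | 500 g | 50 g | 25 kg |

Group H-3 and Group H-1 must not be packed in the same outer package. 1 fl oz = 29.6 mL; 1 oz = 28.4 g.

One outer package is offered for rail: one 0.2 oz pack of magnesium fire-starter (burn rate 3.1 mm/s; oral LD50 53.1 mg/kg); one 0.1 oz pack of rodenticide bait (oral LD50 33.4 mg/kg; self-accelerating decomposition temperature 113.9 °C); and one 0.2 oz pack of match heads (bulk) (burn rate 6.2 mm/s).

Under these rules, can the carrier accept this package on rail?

No

Burn rate 3.1 mm/s meets the Group H-9 criterion (Flammable Solid), so the magnesium fire-starter is Group H-9.
Oral LD50 33.4 mg/kg meets the Group H-1 criterion (Toxic), so the rodenticide bait is Group H-1.
The match heads (bulk) have burn rate 6.2 mm/s, which is > 2.5 mm/s, so they are Group H-9 (Flammable Solid).
Group H-1 quantity: one 0.1 oz pack = 2.84 g.
2.84 g > 1 g (rail limit, Group H-1) — over the limit.
Group H-9 net quantity: (one 0.2 oz pack = 5.68 g) + (one 0.2 oz pack = 5.68 g) = 11.36 g.
That exceeds the Group H-9 rail limit of 10 g.
The segregation rule (Group H-3 with Group H-1) does not apply to Group H-1 with Group H-9.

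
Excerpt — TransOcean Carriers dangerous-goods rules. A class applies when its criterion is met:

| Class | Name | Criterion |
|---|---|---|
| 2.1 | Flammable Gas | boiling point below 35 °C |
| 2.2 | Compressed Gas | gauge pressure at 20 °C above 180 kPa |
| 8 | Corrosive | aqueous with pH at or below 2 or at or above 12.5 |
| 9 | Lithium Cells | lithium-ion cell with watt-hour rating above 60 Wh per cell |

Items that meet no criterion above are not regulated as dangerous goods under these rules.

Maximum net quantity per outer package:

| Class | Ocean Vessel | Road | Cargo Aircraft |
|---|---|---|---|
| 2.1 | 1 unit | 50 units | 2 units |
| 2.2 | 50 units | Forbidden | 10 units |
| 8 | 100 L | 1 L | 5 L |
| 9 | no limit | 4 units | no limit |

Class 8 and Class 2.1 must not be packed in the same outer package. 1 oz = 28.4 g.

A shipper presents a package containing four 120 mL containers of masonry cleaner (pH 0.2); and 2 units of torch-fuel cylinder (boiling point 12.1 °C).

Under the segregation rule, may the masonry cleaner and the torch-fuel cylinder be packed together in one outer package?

The masonry cleaner has pH 0.2, which is ≤ 2, so it is Class 8 (Corrosive).
The torch-fuel cylinder has boiling point 12.1 °C, which is < 35 °C, so it is Class 2.1 (Flammable Gas).
Class 8 and Class 2.1 may not share an outer package.

No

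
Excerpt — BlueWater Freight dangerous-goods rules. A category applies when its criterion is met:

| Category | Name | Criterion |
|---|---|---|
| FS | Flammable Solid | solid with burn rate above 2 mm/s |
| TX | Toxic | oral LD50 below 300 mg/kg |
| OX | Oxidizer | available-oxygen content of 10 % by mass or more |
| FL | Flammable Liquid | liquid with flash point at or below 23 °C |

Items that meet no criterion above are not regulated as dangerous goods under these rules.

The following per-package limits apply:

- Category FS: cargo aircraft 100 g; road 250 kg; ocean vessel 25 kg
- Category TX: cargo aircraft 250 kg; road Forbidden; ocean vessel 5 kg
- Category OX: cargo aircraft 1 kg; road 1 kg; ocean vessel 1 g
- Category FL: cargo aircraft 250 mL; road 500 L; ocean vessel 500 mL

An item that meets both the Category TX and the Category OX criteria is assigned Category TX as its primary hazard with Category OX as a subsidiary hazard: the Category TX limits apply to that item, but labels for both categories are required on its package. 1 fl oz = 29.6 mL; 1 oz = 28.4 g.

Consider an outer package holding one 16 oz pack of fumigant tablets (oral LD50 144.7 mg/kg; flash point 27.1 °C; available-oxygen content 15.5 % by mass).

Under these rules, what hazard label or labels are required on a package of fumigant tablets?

Fumigant tablets: oral LD50 144.7 mg/kg < 300 mg/kg → Category TX (Toxic).
With available-oxygen content 15.5 % by mass (≥ 10 % by mass), the fumigant tablets fall in Category OX.
By the precedence rule Category TX is primary and Category OX is subsidiary, and that rule requires both labels on the package.

Category OX and TX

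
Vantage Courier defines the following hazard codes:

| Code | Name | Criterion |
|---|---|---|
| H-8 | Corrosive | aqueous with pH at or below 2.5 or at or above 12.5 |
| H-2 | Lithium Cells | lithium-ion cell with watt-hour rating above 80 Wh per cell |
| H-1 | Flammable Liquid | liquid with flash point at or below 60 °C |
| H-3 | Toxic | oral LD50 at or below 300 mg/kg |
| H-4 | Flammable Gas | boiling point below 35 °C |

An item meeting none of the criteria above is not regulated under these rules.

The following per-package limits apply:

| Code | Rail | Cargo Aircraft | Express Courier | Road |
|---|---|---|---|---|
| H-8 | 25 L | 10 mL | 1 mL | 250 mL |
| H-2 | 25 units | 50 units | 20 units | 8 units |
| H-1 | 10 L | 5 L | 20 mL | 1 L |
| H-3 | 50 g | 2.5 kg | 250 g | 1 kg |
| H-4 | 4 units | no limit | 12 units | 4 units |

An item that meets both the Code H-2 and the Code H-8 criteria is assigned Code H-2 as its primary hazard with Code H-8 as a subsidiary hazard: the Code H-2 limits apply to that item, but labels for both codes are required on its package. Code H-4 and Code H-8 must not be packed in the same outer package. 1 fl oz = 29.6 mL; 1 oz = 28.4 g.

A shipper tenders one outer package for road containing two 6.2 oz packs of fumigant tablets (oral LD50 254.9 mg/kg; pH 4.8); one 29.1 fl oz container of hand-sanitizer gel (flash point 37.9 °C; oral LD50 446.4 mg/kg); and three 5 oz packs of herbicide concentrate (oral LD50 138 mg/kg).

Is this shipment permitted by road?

With oral LD50 254.9 mg/kg (≤ 300 mg/kg), the fumigant tablets fall in Code H-3.
Flash point 37.9 °C meets the Code H-1 criterion (Flammable Liquid), so the hand-sanitizer gel is Code H-1.
With oral LD50 138 mg/kg (≤ 300 mg/kg), the herbicide concentrate falls in Code H-3.
Code H-3 net quantity: (two 6.2 oz packs = 352.16 g) + (three 5 oz packs = 426 g) = 778.16 g.
778.16 g is within the road limit of 1 kg for Code H-3.
Code H-1 quantity: one 29.1 fl oz container = 861.36 mL.
861.36 mL is within the road limit of 1 L for Code H-1.
The segregation rule (Code H-4 with Code H-8) does not apply to Code H-3 with Code H-1.
Every hazard code is within its road limit and no segregation rule is violated.

Yes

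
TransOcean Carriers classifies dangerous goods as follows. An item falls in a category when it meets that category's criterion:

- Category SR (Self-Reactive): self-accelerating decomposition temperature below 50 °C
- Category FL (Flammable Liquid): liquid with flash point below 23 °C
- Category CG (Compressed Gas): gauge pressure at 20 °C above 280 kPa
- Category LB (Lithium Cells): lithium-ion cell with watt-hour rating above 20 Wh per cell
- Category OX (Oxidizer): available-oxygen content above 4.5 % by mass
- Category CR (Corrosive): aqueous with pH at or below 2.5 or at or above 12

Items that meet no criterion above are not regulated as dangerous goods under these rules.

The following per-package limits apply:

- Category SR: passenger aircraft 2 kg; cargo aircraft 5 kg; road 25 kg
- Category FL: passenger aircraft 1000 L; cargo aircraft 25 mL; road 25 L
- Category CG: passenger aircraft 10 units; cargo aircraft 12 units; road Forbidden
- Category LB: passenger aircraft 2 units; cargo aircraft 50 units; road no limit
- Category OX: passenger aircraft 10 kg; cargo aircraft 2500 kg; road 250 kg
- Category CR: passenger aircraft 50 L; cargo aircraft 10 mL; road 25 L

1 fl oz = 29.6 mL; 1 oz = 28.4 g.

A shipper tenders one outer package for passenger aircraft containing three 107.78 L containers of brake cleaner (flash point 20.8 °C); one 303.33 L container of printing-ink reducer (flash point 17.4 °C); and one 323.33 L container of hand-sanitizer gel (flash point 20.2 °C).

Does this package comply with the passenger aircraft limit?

Flash point 20.8 °C meets the Category FL criterion (Flammable Liquid), so the brake cleaner is Category FL.
With flash point 17.4 °C (< 23 °C), the printing-ink reducer falls in Category FL.
Flash point 20.2 °C meets the Category FL criterion (Flammable Liquid), so the hand-sanitizer gel is Category FL.
Total Category FL: (three 107.78 L containers = 323.34 L) + 303.33 L + 323.33 L = 950 L.
950 L ≤ 1000 L (passenger aircraft limit, Category FL) — within limit.

Yes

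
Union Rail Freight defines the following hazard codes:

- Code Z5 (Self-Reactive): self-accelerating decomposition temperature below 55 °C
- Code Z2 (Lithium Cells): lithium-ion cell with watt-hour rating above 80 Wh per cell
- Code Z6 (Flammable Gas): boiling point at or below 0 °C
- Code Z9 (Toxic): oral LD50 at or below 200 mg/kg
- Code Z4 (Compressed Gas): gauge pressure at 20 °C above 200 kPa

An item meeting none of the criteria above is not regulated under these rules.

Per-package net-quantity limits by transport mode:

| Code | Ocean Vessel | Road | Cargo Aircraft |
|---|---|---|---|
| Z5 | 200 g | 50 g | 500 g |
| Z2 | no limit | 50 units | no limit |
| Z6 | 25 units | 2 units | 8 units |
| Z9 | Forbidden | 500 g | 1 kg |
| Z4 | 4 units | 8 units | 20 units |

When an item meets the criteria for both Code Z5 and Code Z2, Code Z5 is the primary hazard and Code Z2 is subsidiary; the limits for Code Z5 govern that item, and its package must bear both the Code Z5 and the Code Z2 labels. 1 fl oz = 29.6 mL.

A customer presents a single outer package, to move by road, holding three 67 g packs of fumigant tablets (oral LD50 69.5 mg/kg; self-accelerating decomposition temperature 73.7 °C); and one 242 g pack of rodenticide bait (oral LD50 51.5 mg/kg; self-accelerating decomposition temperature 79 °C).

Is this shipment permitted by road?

Yes

The fumigant tablets have oral LD50 69.5 mg/kg, which is ≤ 200 mg/kg, so they are Code Z9 (Toxic).
Rodenticide bait: oral LD50 51.5 mg/kg ≤ 200 mg/kg → Code Z9 (Toxic).
Total Code Z9: (three 67 g packs = 201 g) + 242 g = 443 g.
443 g ≤ 500 g (road limit, Code Z9) — within limit.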